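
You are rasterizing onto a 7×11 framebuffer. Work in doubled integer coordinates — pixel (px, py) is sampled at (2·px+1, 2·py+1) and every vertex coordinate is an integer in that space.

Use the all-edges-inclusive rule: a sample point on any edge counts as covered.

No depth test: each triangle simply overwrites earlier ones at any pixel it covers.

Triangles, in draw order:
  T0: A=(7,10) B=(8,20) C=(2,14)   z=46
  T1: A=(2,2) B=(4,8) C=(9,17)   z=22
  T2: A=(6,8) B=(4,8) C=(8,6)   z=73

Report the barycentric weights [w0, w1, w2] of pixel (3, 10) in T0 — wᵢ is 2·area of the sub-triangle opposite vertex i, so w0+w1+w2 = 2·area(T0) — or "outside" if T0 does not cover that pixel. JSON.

T0:
  2·area = 54
  edge (7, 10)→(8, 20): d=(1,10) inclusive
  edge (8, 20)→(2, 14): d=(-6,-6) inclusive
  edge (2, 14)→(7, 10): d=(5,-4) inclusive
    (3,5)@(7, 11): e=[1,48,5] → #
    (4,5)@(9, 11): e=[-19,60,13] → ·
    (0,6)@(1, 13): e=[63,0,-9] → ·  [on edge]
    (2,6)@(5, 13): e=[23,24,7] → #
    (4,6)@(9, 13): e=[-17,48,23] → ·
    (1,7)@(3, 15): e=[45,0,9] → #  [on edge]
    (4,7)@(9, 15): e=[-15,36,33] → ·
    (1,8)@(3, 17): e=[47,-12,19] → ·
    (2,8)@(5, 17): e=[27,0,27] → #  [on edge]
    (4,8)@(9, 17): e=[-13,24,43] → ·
    (2,9)@(5, 19): e=[29,-12,37] → ·
    (3,9)@(7, 19): e=[9,0,45] → #  [on edge]
    (4,10)@(9, 21): e=[-9,0,63] → ·  [on edge]
  covered (9 px):
    · · · · · · ·
    · · · · · · ·
    · · · · · · ·
    · · · · · · ·
    · · · · · · ·
    · · · # · · ·
    · · # # · · ·
    · # # # · · ·
    · · # # · · ·
    · · · # · · ·
    · · · · · · ·
T1:
  2·area = 12  (B↔C swapped to make it positive)
  edge (2, 2)→(9, 17): d=(7,15) inclusive
  edge (9, 17)→(4, 8): d=(-5,-9) inclusive
  edge (4, 8)→(2, 2): d=(-2,-6) inclusive
    (1,2)@(3, 5): e=[6,6,0] → #  [on edge]
    (2,2)@(5, 5): e=[-24,24,12] → ·
    (1,3)@(3, 7): e=[20,-4,-4] → ·
    (2,4)@(5, 9): e=[4,4,4] → #
    (3,4)@(7, 9): e=[-26,22,16] → ·
    (2,5)@(5, 11): e=[18,-6,0] → ·  [on edge]
    (3,6)@(7, 13): e=[2,2,8] → #
    (4,6)@(9, 13): e=[-28,20,20] → ·
    (3,7)@(7, 15): e=[16,-8,4] → ·
    (3,8)@(7, 17): e=[30,-18,0] → ·  [on edge]
    (4,8)@(9, 17): e=[0,0,12] → #  [on edge]
    (5,8)@(11, 17): e=[-30,18,24] → ·
  covered (4 px):
    · · · · · · ·
    · · · · · · ·
    · # · · · · ·
    · · · · · · ·
    · · # · · · ·
    · · · · · · ·
    · · · # · · ·
    · · · · · · ·
    · · · · # · ·
    · · · · · · ·
    · · · · · · ·
T2:
  2·area = 4
  edge (6, 8)→(4, 8): d=(-2,0) inclusive
  edge (4, 8)→(8, 6): d=(4,-2) inclusive
  edge (8, 6)→(6, 8): d=(-2,2) inclusive
    (6,0)@(13, 1): e=[14,-10,0] → ·  [on edge]
    (5,1)@(11, 3): e=[10,-6,0] → ·  [on edge]
    (4,2)@(9, 5): e=[6,-2,0] → ·  [on edge]
    (3,3)@(7, 7): e=[2,2,0] → #  [on edge]
    (4,3)@(9, 7): e=[2,6,-4] → ·
    (2,4)@(5, 9): e=[-2,6,0] → ·  [on edge]
    (3,4)@(7, 9): e=[-2,10,-4] → ·
    (1,5)@(3, 11): e=[-6,10,0] → ·  [on edge]
    (0,6)@(1, 13): e=[-10,14,0] → ·  [on edge]
  covered (1 px):
    · · · · · · ·
    · · · · · · ·
    · · · · · · ·
    · · · # · · ·
    · · · · · · ·
    · · · · · · ·
    · · · · · · ·
    · · · · · · ·
    · · · · · · ·
    · · · · · · ·
    · · · · · · ·

Result: "outside"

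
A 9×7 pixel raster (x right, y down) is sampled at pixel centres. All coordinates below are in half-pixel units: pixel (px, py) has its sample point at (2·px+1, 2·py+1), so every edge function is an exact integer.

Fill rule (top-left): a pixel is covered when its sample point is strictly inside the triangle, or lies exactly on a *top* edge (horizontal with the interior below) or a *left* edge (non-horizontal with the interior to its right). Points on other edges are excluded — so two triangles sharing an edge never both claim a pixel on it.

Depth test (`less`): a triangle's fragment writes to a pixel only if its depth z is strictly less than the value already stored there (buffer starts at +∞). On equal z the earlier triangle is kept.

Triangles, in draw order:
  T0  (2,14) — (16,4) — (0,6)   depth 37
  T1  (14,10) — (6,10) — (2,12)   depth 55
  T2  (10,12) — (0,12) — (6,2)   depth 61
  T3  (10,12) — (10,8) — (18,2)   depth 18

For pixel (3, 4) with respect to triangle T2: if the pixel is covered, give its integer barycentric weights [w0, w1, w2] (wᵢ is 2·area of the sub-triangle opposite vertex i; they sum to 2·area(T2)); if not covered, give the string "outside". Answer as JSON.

T0:
  2·area = 132  (B↔C swapped to make it positive)
  edge (2, 14)→(0, 6): d=(-2,-8) top-left  bias=+0
  edge (0, 6)→(16, 4): d=(16,-2) top-left  bias=+0
  edge (16, 4)→(2, 14): d=(-14,10) right/bottom  bias=-1
    (4,2)@(9, 5): e=[74,2,56] → █
    (5,2)@(11, 5): e=[90,6,36] → █
    (6,2)@(13, 5): e=[106,10,16] → █
    (7,2)@(15, 5): e=[122,14,-4] → ·
    (0,3)@(1, 7): e=[6,18,108] → █
    (1,3)@(3, 7): e=[22,22,88] → █
    (2,3)@(5, 7): e=[38,26,68] → █
    (3,3)@(7, 7): e=[54,30,48] → █
    (6,3)@(13, 7): e=[102,42,-12] → ·
    (0,4)@(1, 9): e=[2,50,80] → █
    (4,4)@(9, 9): e=[66,66,0] → ·  [on edge]
    (5,4)@(11, 9): e=[82,70,-20] → ·
  covered (16 px):
    · · · · · · · · ·
    · · · · · · · · ·
    · · · · █ █ █ · ·
    █ █ █ █ █ █ · · ·
    █ █ █ █ · · · · ·
    · █ █ · · · · · ·
    · █ · · · · · · ·
T1:
  2·area = 16  (B↔C swapped to make it positive)
  edge (14, 10)→(2, 12): d=(-12,2) right/bottom  bias=-1
  edge (2, 12)→(6, 10): d=(4,-2) top-left  bias=+0
  edge (6, 10)→(14, 10): d=(8,0) top-left  bias=+0
    (2,5)@(5, 11): e=[6,2,8] → █
    (3,5)@(7, 11): e=[2,6,8] → █
    (4,5)@(9, 11): e=[-2,10,8] → ·
    (2,6)@(5, 13): e=[-18,10,24] → ·
    (3,6)@(7, 13): e=[-22,14,24] → ·
  covered (2 px):
    · · · · · · · · ·
    · · · · · · · · ·
    · · · · · · · · ·
    · · · · · · · · ·
    · · · · · · · · ·
    · · █ █ · · · · ·
    · · · · · · · · ·
T2:
  2·area = 100
  edge (10, 12)→(0, 12): d=(-10,0) right/bottom  bias=-1
  edge (0, 12)→(6, 2): d=(6,-10) top-left  bias=+0
  edge (6, 2)→(10, 12): d=(4,10) right/bottom  bias=-1
    (2,2)@(5, 5): e=[70,8,22] → █
    (3,2)@(7, 5): e=[70,28,2] → █
    (4,2)@(9, 5): e=[70,48,-18] → ·
    (1,3)@(3, 7): e=[50,0,50] → █  [on edge]
    (4,3)@(9, 7): e=[50,60,-10] → ·
    (1,4)@(3, 9): e=[30,12,58] → █
    (4,4)@(9, 9): e=[30,72,-2] → ·
    (0,5)@(1, 11): e=[10,4,86] → █
    (4,5)@(9, 11): e=[10,84,6] → █
    (5,5)@(11, 11): e=[10,104,-14] → ·
    (0,6)@(1, 13): e=[-10,16,94] → ·
    (1,6)@(3, 13): e=[-10,36,74] → ·
  covered (13 px):
    · · · · · · · · ·
    · · · · · · · · ·
    · · █ █ · · · · ·
    · █ █ █ · · · · ·
    · █ █ █ · · · · ·
    █ █ █ █ █ · · · ·
    · · · · · · · · ·
T3:
  2·area = 32
  edge (10, 12)→(10, 8): d=(0,-4) top-left  bias=+0
  edge (10, 8)→(18, 2): d=(8,-6) top-left  bias=+0
  edge (18, 2)→(10, 12): d=(-8,10) right/bottom  bias=-1
    (8,1)@(17, 3): e=[28,2,2] → █
    (7,2)@(15, 5): e=[20,6,6] → █
    (8,2)@(17, 5): e=[28,18,-14] → ·
    (6,3)@(13, 7): e=[12,10,10] → █
    (7,3)@(15, 7): e=[20,22,-10] → ·
    (5,4)@(11, 9): e=[4,14,14] → █
    (6,4)@(13, 9): e=[12,26,-6] → ·
    (5,5)@(11, 11): e=[4,30,-2] → ·
  covered (4 px):
    · · · · · · · · ·
    · · · · · · · · █
    · · · · · · · █ ·
    · · · · · · █ · ·
    · · · · · █ · · ·
    · · · · · · · · ·
    · · · · · · · · ·

Answer: [52,18,30]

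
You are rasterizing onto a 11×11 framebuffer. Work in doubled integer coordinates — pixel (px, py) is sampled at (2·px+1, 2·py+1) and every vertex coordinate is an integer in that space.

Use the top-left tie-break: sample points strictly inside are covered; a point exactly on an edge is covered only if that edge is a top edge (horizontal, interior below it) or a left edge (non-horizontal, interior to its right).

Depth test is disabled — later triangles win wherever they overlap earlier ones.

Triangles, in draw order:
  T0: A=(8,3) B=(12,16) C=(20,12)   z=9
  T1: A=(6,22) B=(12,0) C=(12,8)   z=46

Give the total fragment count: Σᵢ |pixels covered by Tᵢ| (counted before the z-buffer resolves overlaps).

T0:
  2·area = 120  (B↔C swapped to make it positive)
  edge (8, 3)→(20, 12): d=(12,9) right/bottom  bias=-1
  edge (20, 12)→(12, 16): d=(-8,4) right/bottom  bias=-1
  edge (12, 16)→(8, 3): d=(-4,-13) top-left  bias=+0
    (4,2)@(9, 5): e=[15,100,5] → █
    (5,2)@(11, 5): e=[-3,92,31] → ·
    (4,3)@(9, 7): e=[39,84,-3] → ·
    (5,3)@(11, 7): e=[21,76,23] → █
    (6,3)@(13, 7): e=[3,68,49] → █
    (7,3)@(15, 7): e=[-15,60,75] → ·
    (5,4)@(11, 9): e=[45,60,15] → █
    (7,4)@(15, 9): e=[9,44,67] → █
    (8,4)@(17, 9): e=[-9,36,93] → ·
    (5,5)@(11, 11): e=[69,44,7] → █
    (8,5)@(17, 11): e=[15,20,85] → █
    (9,5)@(19, 11): e=[-3,12,111] → ·
  covered (14 px):
    · · · · · · · · · · ·
    · · · · · · · · · · ·
    · · · · █ · · · · · ·
    · · · · · █ █ · · · ·
    · · · · · █ █ █ · · ·
    · · · · · █ █ █ █ · ·
    · · · · · · █ █ █ · ·
    · · · · · · █ · · · ·
    · · · · · · · · · · ·
    · · · · · · · · · · ·
    · · · · · · · · · · ·
T1:
  2·area = 48
  edge (6, 22)→(12, 0): d=(6,-22) top-left  bias=+0
  edge (12, 0)→(12, 8): d=(0,8) right/bottom  bias=-1
  edge (12, 8)→(6, 22): d=(-6,14) right/bottom  bias=-1
    (7,0)@(15, 1): e=[72,-24,0] → ·  [on edge]
    (5,2)@(11, 5): e=[8,8,32] → █
    (6,2)@(13, 5): e=[52,-8,4] → ·
    (5,3)@(11, 7): e=[20,8,20] → █
    (6,3)@(13, 7): e=[64,-8,-8] → ·
    (5,4)@(11, 9): e=[32,8,8] → █
    (6,4)@(13, 9): e=[76,-8,-20] → ·
    (4,5)@(9, 11): e=[0,24,24] → █  [on edge]
    (5,5)@(11, 11): e=[44,8,-4] → ·
    (4,6)@(9, 13): e=[12,24,12] → █
    (5,6)@(11, 13): e=[56,8,-16] → ·
    (4,7)@(9, 15): e=[24,24,0] → ·  [on edge]
  covered (6 px):
    · · · · · · · · · · ·
    · · · · · · · · · · ·
    · · · · · █ · · · · ·
    · · · · · █ · · · · ·
    · · · · · █ · · · · ·
    · · · · █ · · · · · ·
    · · · · █ · · · · · ·
    · · · · · · · · · · ·
    · · · · · · · · · · ·
    · · · █ · · · · · · ·
    · · · · · · · · · · ·

Final: 20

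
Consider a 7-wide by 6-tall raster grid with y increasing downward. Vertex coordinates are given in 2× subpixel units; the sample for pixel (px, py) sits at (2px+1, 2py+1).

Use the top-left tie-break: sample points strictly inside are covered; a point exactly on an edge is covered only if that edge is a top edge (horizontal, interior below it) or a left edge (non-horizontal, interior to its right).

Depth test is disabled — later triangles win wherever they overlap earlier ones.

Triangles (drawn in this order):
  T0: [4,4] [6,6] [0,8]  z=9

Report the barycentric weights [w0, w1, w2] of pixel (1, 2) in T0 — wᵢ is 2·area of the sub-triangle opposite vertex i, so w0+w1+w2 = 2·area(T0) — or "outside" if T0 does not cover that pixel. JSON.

T0:
  2·area = 16
  edge (4, 4)→(6, 6): d=(2,2) right/bottom  bias=-1
  edge (6, 6)→(0, 8): d=(-6,2) right/bottom  bias=-1
  edge (0, 8)→(4, 4): d=(4,-4) top-left  bias=+0
    (0,0)@(1, 1): e=[0,40,-24] → ·  [on edge]
    (3,0)@(7, 1): e=[-12,28,0] → ·  [on edge]
    (1,1)@(3, 3): e=[0,24,-8] → ·  [on edge]
    (2,1)@(5, 3): e=[-4,20,0] → ·  [on edge]
    (1,2)@(3, 5): e=[4,12,0] → #  [on edge]
    (2,2)@(5, 5): e=[0,8,8] → ·  [on edge]
    (4,2)@(9, 5): e=[-8,0,24] → ·  [on edge]
    (0,3)@(1, 7): e=[12,4,0] → #  [on edge]
    (1,3)@(3, 7): e=[8,0,8] → ·  [on edge]
    (3,3)@(7, 7): e=[0,-8,24] → ·  [on edge]
    (0,4)@(1, 9): e=[16,-8,8] → ·
    (4,4)@(9, 9): e=[0,-24,40] → ·  [on edge]
    (5,5)@(11, 11): e=[0,-40,56] → ·  [on edge]
  covered (2 px):
    · · · · · · ·
    · · · · · · ·
    · # · · · · ·
    # · · · · · ·
    · · · · · · ·
    · · · · · · ·

Result: [12,0,4]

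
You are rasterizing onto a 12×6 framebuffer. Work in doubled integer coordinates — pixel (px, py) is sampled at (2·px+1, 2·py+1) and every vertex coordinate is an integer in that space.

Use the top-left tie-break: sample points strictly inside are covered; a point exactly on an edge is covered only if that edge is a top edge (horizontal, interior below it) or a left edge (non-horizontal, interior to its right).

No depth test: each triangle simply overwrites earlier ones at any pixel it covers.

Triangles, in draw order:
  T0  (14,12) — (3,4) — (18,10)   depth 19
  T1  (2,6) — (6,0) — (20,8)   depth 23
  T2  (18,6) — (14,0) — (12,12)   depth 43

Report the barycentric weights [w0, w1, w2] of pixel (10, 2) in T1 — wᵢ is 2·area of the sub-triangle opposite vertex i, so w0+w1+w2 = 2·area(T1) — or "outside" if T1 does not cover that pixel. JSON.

T0:
  2·area = 54
  edge (14, 12)→(3, 4): d=(-11,-8) top-left  bias=+0
  edge (3, 4)→(18, 10): d=(15,6) right/bottom  bias=-1
  edge (18, 10)→(14, 12): d=(-4,2) right/bottom  bias=-1
    (2,2)@(5, 5): e=[5,3,46] → █
    (3,2)@(7, 5): e=[21,-9,42] → ·
    (2,3)@(5, 7): e=[-17,33,38] → ·
    (4,3)@(9, 7): e=[15,9,30] → █
    (5,3)@(11, 7): e=[31,-3,26] → ·
    (4,4)@(9, 9): e=[-7,39,22] → ·
    (5,4)@(11, 9): e=[9,27,18] → █
    (6,4)@(13, 9): e=[25,15,14] → █
    (7,4)@(15, 9): e=[41,3,10] → █
    (8,4)@(17, 9): e=[57,-9,6] → ·
    (5,5)@(11, 11): e=[-13,57,10] → ·
    (6,5)@(13, 11): e=[3,45,6] → █
  covered (7 px):
    · · · · · · · · · · · ·
    · · · · · · · · · · · ·
    · · █ · · · · · · · · ·
    · · · · █ · · · · · · ·
    · · · · · █ █ █ · · · ·
    · · · · · · █ █ · · · ·
T1:
  2·area = 116
  edge (2, 6)→(6, 0): d=(4,-6) top-left  bias=+0
  edge (6, 0)→(20, 8): d=(14,8) right/bottom  bias=-1
  edge (20, 8)→(2, 6): d=(-18,-2) top-left  bias=+0
    (3,0)@(7, 1): e=[10,6,100] → █
    (4,0)@(9, 1): e=[22,-10,104] → ·
    (2,1)@(5, 3): e=[6,50,60] → █
    (4,1)@(9, 3): e=[30,18,68] → █
    (5,1)@(11, 3): e=[42,2,72] → █
    (6,1)@(13, 3): e=[54,-14,76] → ·
    (1,2)@(3, 5): e=[2,94,20] → █
    (6,2)@(13, 5): e=[62,14,40] → █
    (7,2)@(15, 5): e=[74,-2,44] → ·
    (1,3)@(3, 7): e=[10,122,-16] → ·
    (2,3)@(5, 7): e=[22,106,-12] → ·
    (3,3)@(7, 7): e=[34,90,-8] → ·
    (5,3)@(11, 7): e=[58,58,0] → █  [on edge]
  covered (15 px):
    · · · █ · · · · · · · ·
    · · █ █ █ █ · · · · · ·
    · █ █ █ █ █ █ · · · · ·
    · · · · · █ █ █ █ · · ·
    · · · · · · · · · · · ·
    · · · · · · · · · · · ·
T2:
  2·area = 60  (B↔C swapped to make it positive)
  edge (18, 6)→(12, 12): d=(-6,6) right/bottom  bias=-1
  edge (12, 12)→(14, 0): d=(2,-12) top-left  bias=+0
  edge (14, 0)→(18, 6): d=(4,6) right/bottom  bias=-1
    (11,0)@(23, 1): e=[0,110,-50] → ·  [on edge]
    (7,1)@(15, 3): e=[36,18,6] → █
    (8,1)@(17, 3): e=[24,42,-6] → ·
    (10,1)@(21, 3): e=[0,90,-30] → ·  [on edge]
    (7,2)@(15, 5): e=[24,22,14] → █
    (8,2)@(17, 5): e=[12,46,2] → █
    (9,2)@(19, 5): e=[0,70,-10] → ·  [on edge]
    (6,3)@(13, 7): e=[24,2,34] → █
    (8,3)@(17, 7): e=[0,50,10] → ·  [on edge]
    (6,4)@(13, 9): e=[12,6,42] → █
    (7,4)@(15, 9): e=[0,30,30] → ·  [on edge]
    (6,5)@(13, 11): e=[0,10,50] → ·  [on edge]
  covered (6 px):
    · · · · · · · · · · · ·
    · · · · · · · █ · · · ·
    · · · · · · · █ █ · · ·
    · · · · · · █ █ · · · ·
    · · · · · · █ · · · · ·
    · · · · · · · · · · · ·

Answer: "outside"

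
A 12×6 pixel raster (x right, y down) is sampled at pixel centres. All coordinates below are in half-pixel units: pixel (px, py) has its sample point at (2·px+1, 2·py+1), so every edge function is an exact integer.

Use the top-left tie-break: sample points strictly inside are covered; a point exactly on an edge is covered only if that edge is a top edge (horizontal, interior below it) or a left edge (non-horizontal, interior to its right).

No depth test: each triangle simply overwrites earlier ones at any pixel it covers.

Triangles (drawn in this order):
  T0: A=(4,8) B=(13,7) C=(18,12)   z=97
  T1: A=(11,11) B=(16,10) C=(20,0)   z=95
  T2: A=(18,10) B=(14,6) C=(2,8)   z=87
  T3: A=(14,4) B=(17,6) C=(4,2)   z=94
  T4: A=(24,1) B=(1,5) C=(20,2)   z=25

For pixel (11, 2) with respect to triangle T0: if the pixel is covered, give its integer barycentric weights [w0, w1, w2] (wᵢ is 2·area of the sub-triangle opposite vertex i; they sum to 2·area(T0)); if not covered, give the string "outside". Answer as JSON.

T0:
  2·area = 50
  edge (4, 8)→(13, 7): d=(9,-1) top-left  bias=+0
  edge (13, 7)→(18, 12): d=(5,5) right/bottom  bias=-1
  edge (18, 12)→(4, 8): d=(-14,-4) top-left  bias=+0
    (3,0)@(7, 1): e=[-60,0,110] → .  [on edge]
    (4,1)@(9, 3): e=[-40,0,90] → .  [on edge]
    (5,2)@(11, 5): e=[-20,0,70] → .  [on edge]
    (6,3)@(13, 7): e=[0,0,50] → .  [on edge]
    (4,4)@(9, 9): e=[14,30,6] → X
    (5,4)@(11, 9): e=[16,20,14] → X
    (6,4)@(13, 9): e=[18,10,22] → X
    (7,4)@(15, 9): e=[20,0,30] → .  [on edge]
    (4,5)@(9, 11): e=[32,40,-22] → .
    (5,5)@(11, 11): e=[34,30,-14] → .
    (6,5)@(13, 11): e=[36,20,-6] → .
    (7,5)@(15, 11): e=[38,10,2] → X
    (8,5)@(17, 11): e=[40,0,10] → .  [on edge]
  covered (4 px):
    . . . . . . . . . . . .
    . . . . . . . . . . . .
    . . . . . . . . . . . .
    . . . . . . . . . . . .
    . . . . X X X . . . . .
    . . . . . . . X . . . .
T1:
  2·area = 46  (B↔C swapped to make it positive)
  edge (11, 11)→(20, 0): d=(9,-11) top-left  bias=+0
  edge (20, 0)→(16, 10): d=(-4,10) right/bottom  bias=-1
  edge (16, 10)→(11, 11): d=(-5,1) right/bottom  bias=-1
    (8,2)@(17, 5): e=[12,10,24] → X
    (9,2)@(19, 5): e=[34,-10,22] → .
    (7,3)@(15, 7): e=[8,22,16] → X
    (9,3)@(19, 7): e=[52,-18,12] → .
    (6,4)@(13, 9): e=[4,34,8] → X
    (8,4)@(17, 9): e=[48,-6,4] → .
    (10,4)@(21, 9): e=[92,-46,0] → .  [on edge]
    (5,5)@(11, 11): e=[0,46,0] → .  [on edge]
    (6,5)@(13, 11): e=[22,26,-2] → .
    (7,5)@(15, 11): e=[44,6,-4] → .
  covered (5 px):
    . . . . . . . . . . . .
    . . . . . . . . . . . .
    . . . . . . . . X . . .
    . . . . . . . X X . . .
    . . . . . . X X . . . .
    . . . . . . . . . . . .
T2:
  2·area = 56  (B↔C swapped to make it positive)
  edge (18, 10)→(2, 8): d=(-16,-2) top-left  bias=+0
  edge (2, 8)→(14, 6): d=(12,-2) top-left  bias=+0
  edge (14, 6)→(18, 10): d=(4,4) right/bottom  bias=-1
    (4,0)@(9, 1): e=[126,-70,0] → .  [on edge]
    (5,1)@(11, 3): e=[98,-42,0] → .  [on edge]
    (6,2)@(13, 5): e=[70,-14,0] → .  [on edge]
    (4,3)@(9, 7): e=[30,2,24] → X
    (5,3)@(11, 7): e=[34,6,16] → X
    (6,3)@(13, 7): e=[38,10,8] → X
    (7,3)@(15, 7): e=[42,14,0] → .  [on edge]
    (4,4)@(9, 9): e=[-2,26,32] → .
    (5,4)@(11, 9): e=[2,30,24] → X
    (7,4)@(15, 9): e=[10,38,8] → X
    (8,4)@(17, 9): e=[14,42,0] → .  [on edge]
    (5,5)@(11, 11): e=[-30,54,32] → .
    (9,5)@(19, 11): e=[-14,70,0] → .  [on edge]
  covered (6 px):
    . . . . . . . . . . . .
    . . . . . . . . . . . .
    . . . . . . . . . . . .
    . . . . X X X . . . . .
    . . . . . X X X . . . .
    . . . . . . . . . . . .
T3:
  2·area = 14
  edge (14, 4)→(17, 6): d=(3,2) right/bottom  bias=-1
  edge (17, 6)→(4, 2): d=(-13,-4) top-left  bias=+0
  edge (4, 2)→(14, 4): d=(10,2) right/bottom  bias=-1
    (4,1)@(9, 3): e=[7,7,0] → .  [on edge]
    (7,2)@(15, 5): e=[1,5,8] → X
    (8,2)@(17, 5): e=[-3,13,4] → .
    (9,2)@(19, 5): e=[-7,21,0] → .  [on edge]
    (7,3)@(15, 7): e=[7,-21,28] → .
  covered (1 px):
    . . . . . . . . . . . .
    . . . . . . . . . . . .
    . . . . . . . X . . . .
    . . . . . . . . . . . .
    . . . . . . . . . . . .
    . . . . . . . . . . . .
T4:
  2·area = 7  (B↔C swapped to make it positive)
  edge (24, 1)→(20, 2): d=(-4,1) right/bottom  bias=-1
  edge (20, 2)→(1, 5): d=(-19,3) right/bottom  bias=-1
  edge (1, 5)→(24, 1): d=(23,-4) top-left  bias=+0
    (6,1)@(13, 3): e=[3,2,2] → X
    (7,1)@(15, 3): e=[1,-4,10] → .
    (0,2)@(1, 5): e=[7,0,0] → .  [on edge]
    (6,2)@(13, 5): e=[-5,-36,48] → .
  covered (1 px):
    . . . . . . . . . . . .
    . . . . . . X . . . . .
    . . . . . . . . . . . .
    . . . . . . . . . . . .
    . . . . . . . . . . . .
    . . . . . . . . . . . .

Result: "outside"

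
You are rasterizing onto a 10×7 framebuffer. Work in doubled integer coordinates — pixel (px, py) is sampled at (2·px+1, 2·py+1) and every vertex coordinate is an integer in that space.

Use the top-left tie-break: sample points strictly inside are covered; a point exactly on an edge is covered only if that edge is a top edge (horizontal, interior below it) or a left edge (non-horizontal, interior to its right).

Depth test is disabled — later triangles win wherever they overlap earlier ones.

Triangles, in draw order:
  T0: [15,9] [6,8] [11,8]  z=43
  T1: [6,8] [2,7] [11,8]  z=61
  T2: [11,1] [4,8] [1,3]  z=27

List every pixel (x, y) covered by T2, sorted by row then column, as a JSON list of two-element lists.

T0:
  2·area = 5
  edge (15, 9)→(6, 8): d=(-9,-1) top-left  bias=+0
  edge (6, 8)→(11, 8): d=(5,0) top-left  bias=+0
  edge (11, 8)→(15, 9): d=(4,1) right/bottom  bias=-1
    (3,3)@(7, 7): e=[10,-5,0] → ·  [on edge]
    (7,4)@(15, 9): e=[0,5,0] → ·  [on edge]
  covered (0 px):
    · · · · · · · · · ·
    · · · · · · · · · ·
    · · · · · · · · · ·
    · · · · · · · · · ·
    · · · · · · · · · ·
    · · · · · · · · · ·
    · · · · · · · · · ·
T1:
  2·area = 5
  edge (6, 8)→(2, 7): d=(-4,-1) top-left  bias=+0
  edge (2, 7)→(11, 8): d=(9,1) right/bottom  bias=-1
  edge (11, 8)→(6, 8): d=(-5,0) right/bottom  bias=-1
  covered (0 px):
    · · · · · · · · · ·
    · · · · · · · · · ·
    · · · · · · · · · ·
    · · · · · · · · · ·
    · · · · · · · · · ·
    · · · · · · · · · ·
    · · · · · · · · · ·
T2:
  2·area = 56
  edge (11, 1)→(4, 8): d=(-7,7) right/bottom  bias=-1
  edge (4, 8)→(1, 3): d=(-3,-5) top-left  bias=+0
  edge (1, 3)→(11, 1): d=(10,-2) top-left  bias=+0
    (5,0)@(11, 1): e=[0,56,0] → ·  [on edge]
    (0,1)@(1, 3): e=[56,0,0] → █  [on edge]
    (1,1)@(3, 3): e=[42,10,4] → █
    (2,1)@(5, 3): e=[28,20,8] → █
    (3,1)@(7, 3): e=[14,30,12] → █
    (4,1)@(9, 3): e=[0,40,16] → ·  [on edge]
    (0,2)@(1, 5): e=[42,-6,20] → ·
    (1,2)@(3, 5): e=[28,4,24] → █
    (3,2)@(7, 5): e=[0,24,32] → ·  [on edge]
    (1,3)@(3, 7): e=[14,-2,44] → ·
    (2,3)@(5, 7): e=[0,8,48] → ·  [on edge]
    (1,4)@(3, 9): e=[0,-8,64] → ·  [on edge]
    (0,5)@(1, 11): e=[0,-24,80] → ·  [on edge]
    (3,6)@(7, 13): e=[-56,0,112] → ·  [on edge]
  covered (6 px):
    · · · · · · · · · ·
    █ █ █ █ · · · · · ·
    · █ █ · · · · · · ·
    · · · · · · · · · ·
    · · · · · · · · · ·
    · · · · · · · · · ·
    · · · · · · · · · ·

Result: [[0,1],[1,1],[2,1],[3,1],[1,2],[2,2]]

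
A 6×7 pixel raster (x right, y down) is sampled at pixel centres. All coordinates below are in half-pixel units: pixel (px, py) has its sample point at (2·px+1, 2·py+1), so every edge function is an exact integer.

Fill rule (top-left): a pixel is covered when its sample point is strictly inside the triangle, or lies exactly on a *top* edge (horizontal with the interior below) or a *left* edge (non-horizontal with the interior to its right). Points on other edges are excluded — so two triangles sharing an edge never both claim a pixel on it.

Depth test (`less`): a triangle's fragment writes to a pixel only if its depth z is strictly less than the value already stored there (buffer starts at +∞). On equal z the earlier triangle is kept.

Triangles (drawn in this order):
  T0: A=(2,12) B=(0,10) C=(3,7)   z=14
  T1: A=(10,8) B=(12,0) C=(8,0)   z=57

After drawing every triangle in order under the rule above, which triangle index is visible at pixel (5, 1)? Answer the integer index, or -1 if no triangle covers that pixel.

T0:
  2·area = 12
  edge (2, 12)→(0, 10): d=(-2,-2) top-left  bias=+0
  edge (0, 10)→(3, 7): d=(3,-3) top-left  bias=+0
  edge (3, 7)→(2, 12): d=(-1,5) right/bottom  bias=-1
    (4,0)@(9, 1): e=[36,0,-24] → .  [on edge]
    (3,1)@(7, 3): e=[28,0,-16] → .  [on edge]
    (2,2)@(5, 5): e=[20,0,-8] → .  [on edge]
    (1,3)@(3, 7): e=[12,0,0] → .  [on edge]
    (0,4)@(1, 9): e=[4,0,8] → X  [on edge]
    (1,4)@(3, 9): e=[8,6,-2] → .
    (0,5)@(1, 11): e=[0,6,6] → X  [on edge]
    (1,5)@(3, 11): e=[4,12,-4] → .
    (0,6)@(1, 13): e=[-4,12,4] → .
    (1,6)@(3, 13): e=[0,18,-6] → .  [on edge]
  covered (2 px):
    . . . . . .
    . . . . . .
    . . . . . .
    . . . . . .
    X . . . . .
    X . . . . .
    . . . . . .
T1:
  2·area = 32  (B↔C swapped to make it positive)
  edge (10, 8)→(8, 0): d=(-2,-8) top-left  bias=+0
  edge (8, 0)→(12, 0): d=(4,0) top-left  bias=+0
  edge (12, 0)→(10, 8): d=(-2,8) right/bottom  bias=-1
    (4,0)@(9, 1): e=[6,4,22] → X
    (5,0)@(11, 1): e=[22,4,6] → X
    (4,1)@(9, 3): e=[2,12,18] → X
    (4,2)@(9, 5): e=[-2,20,14] → .
    (5,2)@(11, 5): e=[14,20,-2] → .
  covered (4 px):
    . . . . X X
    . . . . X X
    . . . . . .
    . . . . . .
    . . . . . .
    . . . . . .
    . . . . . .

Z-buffer (winner per pixel, '.' = empty):
  . . . . 1 1
  . . . . 1 1
  . . . . . .
  . . . . . .
  0 . . . . .
  0 . . . . .
  . . . . . .

Final: 1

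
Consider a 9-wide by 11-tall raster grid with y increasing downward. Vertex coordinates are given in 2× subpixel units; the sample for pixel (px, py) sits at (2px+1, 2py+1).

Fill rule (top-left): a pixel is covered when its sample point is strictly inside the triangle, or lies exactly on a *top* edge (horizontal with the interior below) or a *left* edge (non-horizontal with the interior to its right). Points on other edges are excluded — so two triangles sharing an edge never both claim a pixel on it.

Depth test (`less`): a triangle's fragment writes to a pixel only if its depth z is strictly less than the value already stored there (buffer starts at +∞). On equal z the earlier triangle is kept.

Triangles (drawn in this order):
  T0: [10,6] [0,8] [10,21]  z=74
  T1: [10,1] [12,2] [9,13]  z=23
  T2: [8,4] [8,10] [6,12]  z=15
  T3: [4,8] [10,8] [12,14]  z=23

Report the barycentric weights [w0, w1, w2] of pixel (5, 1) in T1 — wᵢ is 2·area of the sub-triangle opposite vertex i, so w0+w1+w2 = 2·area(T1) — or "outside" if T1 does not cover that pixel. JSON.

T0:
  2·area = 150  (B↔C swapped to make it positive)
  edge (10, 6)→(10, 21): d=(0,15) right/bottom  bias=-1
  edge (10, 21)→(0, 8): d=(-10,-13) top-left  bias=+0
  edge (0, 8)→(10, 6): d=(10,-2) top-left  bias=+0
    (7,2)@(15, 5): e=[-75,225,0] → ·  [on edge]
    (2,3)@(5, 7): e=[75,75,0] → #  [on edge]
    (3,3)@(7, 7): e=[45,101,4] → #
    (4,3)@(9, 7): e=[15,127,8] → #
    (5,3)@(11, 7): e=[-15,153,12] → ·
    (0,4)@(1, 9): e=[135,3,12] → #
    (1,4)@(3, 9): e=[105,29,16] → #
    (5,4)@(11, 9): e=[-15,133,32] → ·
    (0,5)@(1, 11): e=[135,-17,32] → ·
    (1,5)@(3, 11): e=[105,9,36] → #
    (5,5)@(11, 11): e=[-15,113,52] → ·
    (1,6)@(3, 13): e=[105,-11,56] → ·
  covered (20 px):
    · · · · · · · · ·
    · · · · · · · · ·
    · · · · · · · · ·
    · · # # # · · · ·
    # # # # # · · · ·
    · # # # # · · · ·
    · · # # # · · · ·
    · · · # # · · · ·
    · · · # # · · · ·
    · · · · # · · · ·
    · · · · · · · · ·
T1:
  2·area = 25
  edge (10, 1)→(12, 2): d=(2,1) right/bottom  bias=-1
  edge (12, 2)→(9, 13): d=(-3,11) right/bottom  bias=-1
  edge (9, 13)→(10, 1): d=(1,-12) top-left  bias=+0
    (5,1)@(11, 3): e=[3,8,14] → #
    (6,1)@(13, 3): e=[1,-14,38] → ·
    (5,2)@(11, 5): e=[7,2,16] → #
    (6,2)@(13, 5): e=[5,-20,40] → ·
    (5,3)@(11, 7): e=[11,-4,18] → ·
    (4,6)@(9, 13): e=[25,0,0] → ·  [on edge]
  covered (2 px):
    · · · · · · · · ·
    · · · · · # · · ·
    · · · · · # · · ·
    · · · · · · · · ·
    · · · · · · · · ·
    · · · · · · · · ·
    · · · · · · · · ·
    · · · · · · · · ·
    · · · · · · · · ·
    · · · · · · · · ·
    · · · · · · · · ·
T2:
  2·area = 12
  edge (8, 4)→(8, 10): d=(0,6) right/bottom  bias=-1
  edge (8, 10)→(6, 12): d=(-2,2) right/bottom  bias=-1
  edge (6, 12)→(8, 4): d=(2,-8) top-left  bias=+0
    (8,0)@(17, 1): e=[-54,0,66] → ·  [on edge]
    (7,1)@(15, 3): e=[-42,0,54] → ·  [on edge]
    (6,2)@(13, 5): e=[-30,0,42] → ·  [on edge]
    (5,3)@(11, 7): e=[-18,0,30] → ·  [on edge]
    (3,4)@(7, 9): e=[6,4,2] → #
    (4,4)@(9, 9): e=[-6,0,18] → ·  [on edge]
    (3,5)@(7, 11): e=[6,0,6] → ·  [on edge]
    (2,6)@(5, 13): e=[18,0,-6] → ·  [on edge]
    (1,7)@(3, 15): e=[30,0,-18] → ·  [on edge]
    (0,8)@(1, 17): e=[42,0,-30] → ·  [on edge]
  covered (1 px):
    · · · · · · · · ·
    · · · · · · · · ·
    · · · · · · · · ·
    · · · · · · · · ·
    · · · # · · · · ·
    · · · · · · · · ·
    · · · · · · · · ·
    · · · · · · · · ·
    · · · · · · · · ·
    · · · · · · · · ·
    · · · · · · · · ·
T3:
  2·area = 36
  edge (4, 8)→(10, 8): d=(6,0) top-left  bias=+0
  edge (10, 8)→(12, 14): d=(2,6) right/bottom  bias=-1
  edge (12, 14)→(4, 8): d=(-8,-6) top-left  bias=+0
    (4,2)@(9, 5): e=[-18,0,54] → ·  [on edge]
    (3,4)@(7, 9): e=[6,20,10] → #
    (4,4)@(9, 9): e=[6,8,22] → #
    (5,4)@(11, 9): e=[6,-4,34] → ·
    (3,5)@(7, 11): e=[18,24,-6] → ·
    (4,5)@(9, 11): e=[18,12,6] → #
    (5,5)@(11, 11): e=[18,0,18] → ·  [on edge]
    (4,6)@(9, 13): e=[30,16,-10] → ·
    (5,6)@(11, 13): e=[30,4,2] → #
    (6,6)@(13, 13): e=[30,-8,14] → ·
    (5,7)@(11, 15): e=[42,8,-14] → ·
    (6,8)@(13, 17): e=[54,0,-18] → ·  [on edge]
  covered (4 px):
    · · · · · · · · ·
    · · · · · · · · ·
    · · · · · · · · ·
    · · · · · · · · ·
    · · · # # · · · ·
    · · · · # · · · ·
    · · · · · # · · ·
    · · · · · · · · ·
    · · · · · · · · ·
    · · · · · · · · ·
    · · · · · · · · ·

Final: [8,14,3]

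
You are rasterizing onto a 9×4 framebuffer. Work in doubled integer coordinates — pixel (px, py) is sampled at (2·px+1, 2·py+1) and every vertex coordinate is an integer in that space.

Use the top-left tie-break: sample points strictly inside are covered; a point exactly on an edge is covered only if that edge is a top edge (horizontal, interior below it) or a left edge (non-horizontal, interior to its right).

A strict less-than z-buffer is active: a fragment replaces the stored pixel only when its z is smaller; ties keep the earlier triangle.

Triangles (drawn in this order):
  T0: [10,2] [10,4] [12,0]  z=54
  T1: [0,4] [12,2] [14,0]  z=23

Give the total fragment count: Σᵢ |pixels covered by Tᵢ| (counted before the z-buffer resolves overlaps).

T0:
  2·area = 4  (B↔C swapped to make it positive)
  edge (10, 2)→(12, 0): d=(2,-2) top-left  bias=+0
  edge (12, 0)→(10, 4): d=(-2,4) right/bottom  bias=-1
  edge (10, 4)→(10, 2): d=(0,-2) top-left  bias=+0
    (5,0)@(11, 1): e=[0,2,2] → █  [on edge]
    (6,0)@(13, 1): e=[4,-6,6] → ·
    (4,1)@(9, 3): e=[0,6,-2] → ·  [on edge]
    (5,1)@(11, 3): e=[4,-2,2] → ·
    (3,2)@(7, 5): e=[0,10,-6] → ·  [on edge]
    (2,3)@(5, 7): e=[0,14,-10] → ·  [on edge]
  covered (1 px):
    · · · · · █ · · ·
    · · · · · · · · ·
    · · · · · · · · ·
    · · · · · · · · ·
T1:
  2·area = 20  (B↔C swapped to make it positive)
  edge (0, 4)→(14, 0): d=(14,-4) top-left  bias=+0
  edge (14, 0)→(12, 2): d=(-2,2) right/bottom  bias=-1
  edge (12, 2)→(0, 4): d=(-12,2) right/bottom  bias=-1
    (5,0)@(11, 1): e=[2,4,14] → █
    (6,0)@(13, 1): e=[10,0,10] → ·  [on edge]
    (2,1)@(5, 3): e=[6,12,2] → █
    (3,1)@(7, 3): e=[14,8,-2] → ·
    (5,1)@(11, 3): e=[30,0,-10] → ·  [on edge]
    (2,2)@(5, 5): e=[34,8,-22] → ·
    (4,2)@(9, 5): e=[50,0,-30] → ·  [on edge]
    (3,3)@(7, 7): e=[70,0,-50] → ·  [on edge]
  covered (2 px):
    · · · · · █ · · ·
    · · █ · · · · · ·
    · · · · · · · · ·
    · · · · · · · · ·

Answer: 3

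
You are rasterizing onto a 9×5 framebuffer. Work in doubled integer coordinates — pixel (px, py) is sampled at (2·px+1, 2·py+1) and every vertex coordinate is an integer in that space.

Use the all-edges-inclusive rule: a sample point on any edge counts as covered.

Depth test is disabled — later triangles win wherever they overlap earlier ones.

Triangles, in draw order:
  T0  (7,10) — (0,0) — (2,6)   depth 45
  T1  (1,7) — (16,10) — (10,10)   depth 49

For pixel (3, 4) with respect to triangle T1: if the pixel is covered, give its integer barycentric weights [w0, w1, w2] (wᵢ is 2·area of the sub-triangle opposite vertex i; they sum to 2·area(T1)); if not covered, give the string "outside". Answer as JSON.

T0:
  2·area = 22  (B↔C swapped to make it positive)
  edge (7, 10)→(2, 6): d=(-5,-4) inclusive
  edge (2, 6)→(0, 0): d=(-2,-6) inclusive
  edge (0, 0)→(7, 10): d=(7,10) inclusive
    (0,1)@(1, 3): e=[11,0,11] → X  [on edge]
    (1,1)@(3, 3): e=[19,12,-9] → .
    (0,2)@(1, 5): e=[1,-4,25] → .
    (1,2)@(3, 5): e=[9,8,5] → X
    (2,2)@(5, 5): e=[17,20,-15] → .
    (1,3)@(3, 7): e=[-1,4,19] → .
    (1,4)@(3, 9): e=[-11,0,33] → .  [on edge]
  covered (2 px):
    . . . . . . . . .
    X . . . . . . . .
    . X . . . . . . .
    . . . . . . . . .
    . . . . . . . . .
T1:
  2·area = 18
  edge (1, 7)→(16, 10): d=(15,3) inclusive
  edge (16, 10)→(10, 10): d=(-6,0) inclusive
  edge (10, 10)→(1, 7): d=(-9,-3) inclusive
    (0,3)@(1, 7): e=[0,18,0] → X  [on edge]
    (1,3)@(3, 7): e=[-6,18,6] → .
    (0,4)@(1, 9): e=[30,6,-18] → .
    (3,4)@(7, 9): e=[12,6,0] → X  [on edge]
    (4,4)@(9, 9): e=[6,6,6] → X
    (5,4)@(11, 9): e=[0,6,12] → X  [on edge]
    (6,4)@(13, 9): e=[-6,6,18] → .
  covered (4 px):
    . . . . . . . . .
    . . . . . . . . .
    . . . . . . . . .
    X . . . . . . . .
    . . . X X X . . .

Result: [6,0,12]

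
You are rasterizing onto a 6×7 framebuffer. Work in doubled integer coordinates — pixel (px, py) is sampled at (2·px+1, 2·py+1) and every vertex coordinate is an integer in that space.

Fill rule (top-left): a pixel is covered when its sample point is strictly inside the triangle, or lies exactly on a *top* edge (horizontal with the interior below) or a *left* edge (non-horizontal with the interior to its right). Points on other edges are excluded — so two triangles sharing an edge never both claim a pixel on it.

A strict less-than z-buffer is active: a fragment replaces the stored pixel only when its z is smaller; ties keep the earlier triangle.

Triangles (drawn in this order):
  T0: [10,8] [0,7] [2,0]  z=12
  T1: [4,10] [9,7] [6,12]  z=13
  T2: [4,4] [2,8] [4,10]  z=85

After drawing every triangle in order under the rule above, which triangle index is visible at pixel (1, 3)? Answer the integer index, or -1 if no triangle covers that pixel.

T0:
  2·area = 72
  edge (10, 8)→(0, 7): d=(-10,-1) top-left  bias=+0
  edge (0, 7)→(2, 0): d=(2,-7) top-left  bias=+0
  edge (2, 0)→(10, 8): d=(8,8) right/bottom  bias=-1
    (1,0)@(3, 1): e=[63,9,0] → .  [on edge]
    (1,1)@(3, 3): e=[43,13,16] → X
    (2,1)@(5, 3): e=[45,27,0] → .  [on edge]
    (0,2)@(1, 5): e=[21,3,48] → X
    (2,2)@(5, 5): e=[25,31,16] → X
    (3,2)@(7, 5): e=[27,45,0] → .  [on edge]
    (0,3)@(1, 7): e=[1,7,64] → X
    (3,3)@(7, 7): e=[7,49,16] → X
    (4,3)@(9, 7): e=[9,63,0] → .  [on edge]
    (0,4)@(1, 9): e=[-19,11,80] → .
    (1,4)@(3, 9): e=[-17,25,64] → .
    (2,4)@(5, 9): e=[-15,39,48] → .
    (5,4)@(11, 9): e=[-9,81,0] → .  [on edge]
  covered (8 px):
    . . . . . .
    . X . . . .
    X X X . . .
    X X X X . .
    . . . . . .
    . . . . . .
    . . . . . .
T1:
  2·area = 16
  edge (4, 10)→(9, 7): d=(5,-3) top-left  bias=+0
  edge (9, 7)→(6, 12): d=(-3,5) right/bottom  bias=-1
  edge (6, 12)→(4, 10): d=(-2,-2) top-left  bias=+0
    (0,3)@(1, 7): e=[-24,40,0] → .  [on edge]
    (4,3)@(9, 7): e=[0,0,16] → .  [on edge]
    (1,4)@(3, 9): e=[-8,24,0] → .  [on edge]
    (3,4)@(7, 9): e=[4,4,8] → X
    (4,4)@(9, 9): e=[10,-6,12] → .
    (2,5)@(5, 11): e=[8,8,0] → X  [on edge]
    (3,5)@(7, 11): e=[14,-2,4] → .
    (2,6)@(5, 13): e=[18,2,-4] → .
    (3,6)@(7, 13): e=[24,-8,0] → .  [on edge]
  covered (2 px):
    . . . . . .
    . . . . . .
    . . . . . .
    . . . . . .
    . . . X . .
    . . X . . .
    . . . . . .
T2:
  2·area = 12  (B↔C swapped to make it positive)
  edge (4, 4)→(4, 10): d=(0,6) right/bottom  bias=-1
  edge (4, 10)→(2, 8): d=(-2,-2) top-left  bias=+0
  edge (2, 8)→(4, 4): d=(2,-4) top-left  bias=+0
    (0,3)@(1, 7): e=[18,0,-6] → .  [on edge]
    (1,3)@(3, 7): e=[6,4,2] → X
    (2,3)@(5, 7): e=[-6,8,10] → .
    (1,4)@(3, 9): e=[6,0,6] → X  [on edge]
    (2,4)@(5, 9): e=[-6,4,14] → .
    (1,5)@(3, 11): e=[6,-4,10] → .
    (2,5)@(5, 11): e=[-6,0,18] → .  [on edge]
    (3,6)@(7, 13): e=[-18,0,30] → .  [on edge]
  covered (2 px):
    . . . . . .
    . . . . . .
    . . . . . .
    . X . . . .
    . X . . . .
    . . . . . .
    . . . . . .

Z-buffer (winner per pixel, '.' = empty):
  . . . . . .
  . 0 . . . .
  0 0 0 . . .
  0 0 0 0 . .
  . 2 . 1 . .
  . . 1 . . .
  . . . . . .

Final: 0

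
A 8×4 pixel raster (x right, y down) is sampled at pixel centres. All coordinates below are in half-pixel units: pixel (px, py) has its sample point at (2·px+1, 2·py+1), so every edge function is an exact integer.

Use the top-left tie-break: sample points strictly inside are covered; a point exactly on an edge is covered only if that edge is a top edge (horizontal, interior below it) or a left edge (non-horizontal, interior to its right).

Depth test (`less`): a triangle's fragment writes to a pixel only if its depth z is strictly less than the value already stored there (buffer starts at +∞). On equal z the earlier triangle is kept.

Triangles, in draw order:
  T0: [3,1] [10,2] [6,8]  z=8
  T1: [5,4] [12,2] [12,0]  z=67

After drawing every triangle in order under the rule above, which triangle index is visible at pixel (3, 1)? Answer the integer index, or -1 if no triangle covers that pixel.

T0:
  2·area = 46
  edge (3, 1)→(10, 2): d=(7,1) right/bottom  bias=-1
  edge (10, 2)→(6, 8): d=(-4,6) right/bottom  bias=-1
  edge (6, 8)→(3, 1): d=(-3,-7) top-left  bias=+0
    (1,0)@(3, 1): e=[0,46,0] → ·  [on edge]
    (2,1)@(5, 3): e=[12,26,8] → █
    (3,1)@(7, 3): e=[10,14,22] → █
    (4,1)@(9, 3): e=[8,2,36] → █
    (5,1)@(11, 3): e=[6,-10,50] → ·
    (2,2)@(5, 5): e=[26,18,2] → █
    (4,2)@(9, 5): e=[22,-6,30] → ·
    (2,3)@(5, 7): e=[40,10,-4] → ·
    (3,3)@(7, 7): e=[38,-2,10] → ·
  covered (5 px):
    · · · · · · · ·
    · · █ █ █ · · ·
    · · █ █ · · · ·
    · · · · · · · ·
T1:
  2·area = 14  (B↔C swapped to make it positive)
  edge (5, 4)→(12, 0): d=(7,-4) top-left  bias=+0
  edge (12, 0)→(12, 2): d=(0,2) right/bottom  bias=-1
  edge (12, 2)→(5, 4): d=(-7,2) right/bottom  bias=-1
    (5,0)@(11, 1): e=[3,2,9] → █
    (6,0)@(13, 1): e=[11,-2,5] → ·
    (3,1)@(7, 3): e=[1,10,3] → █
    (4,1)@(9, 3): e=[9,6,-1] → ·
    (5,1)@(11, 3): e=[17,2,-5] → ·
    (3,2)@(7, 5): e=[15,10,-11] → ·
  covered (2 px):
    · · · · · █ · ·
    · · · █ · · · ·
    · · · · · · · ·
    · · · · · · · ·

Z-buffer (winner per pixel, '.' = empty):
  . . . . . 1 . .
  . . 0 0 0 . . .
  . . 0 0 . . . .
  . . . . . . . .

Result: 0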